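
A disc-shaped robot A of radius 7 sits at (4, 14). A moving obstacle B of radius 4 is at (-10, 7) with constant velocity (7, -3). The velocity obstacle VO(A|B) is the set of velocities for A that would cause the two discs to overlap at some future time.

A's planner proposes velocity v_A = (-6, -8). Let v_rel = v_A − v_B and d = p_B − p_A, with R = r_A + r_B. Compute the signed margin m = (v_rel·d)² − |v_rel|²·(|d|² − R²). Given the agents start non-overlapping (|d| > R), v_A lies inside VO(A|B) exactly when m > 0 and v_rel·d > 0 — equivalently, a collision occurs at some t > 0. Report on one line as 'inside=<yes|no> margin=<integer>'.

d = (-14, -7),  |d|² = 245;  R = 7+4 = 11,  c = 245−11² = 124
v_rel = (-13, -5),  |v_rel|² = 194;  v_rel·d = (-13)·(-14) + (-5)·(-7) = 217
194·t² − 434·t + 124 = 0  ⇒  m = 217² − 194·124 = 23033
m = 23033 > 0,  v_rel·d = 217 > 0  ⇒  inside

inside=yes margin=23033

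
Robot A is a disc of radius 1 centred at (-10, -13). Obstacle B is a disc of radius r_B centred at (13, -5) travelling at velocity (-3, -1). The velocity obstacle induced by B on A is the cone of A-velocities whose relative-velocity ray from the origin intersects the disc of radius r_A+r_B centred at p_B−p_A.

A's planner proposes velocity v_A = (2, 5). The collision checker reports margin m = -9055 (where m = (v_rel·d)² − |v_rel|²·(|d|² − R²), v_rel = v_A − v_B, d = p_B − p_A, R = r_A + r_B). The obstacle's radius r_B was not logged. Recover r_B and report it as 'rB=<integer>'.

m = -9055
d = (23, 8);  v_rel = (5, 6),  |v_rel|² = 61
v_rel×d = (5)·(8) − (6)·(23) = -98
since m = R²·61 − (-98)²:  R² = (9604 + -9055) / 61 = 9
R = √9 = 3  ⇒  r_B = 3 − 1 = 2

rB=2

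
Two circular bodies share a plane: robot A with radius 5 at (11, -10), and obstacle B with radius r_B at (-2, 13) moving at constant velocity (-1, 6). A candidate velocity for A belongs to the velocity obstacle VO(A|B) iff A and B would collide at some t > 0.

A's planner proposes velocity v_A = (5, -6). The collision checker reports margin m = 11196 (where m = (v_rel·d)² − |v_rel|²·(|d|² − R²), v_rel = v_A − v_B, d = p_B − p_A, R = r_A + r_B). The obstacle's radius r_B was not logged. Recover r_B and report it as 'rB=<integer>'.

m = 11196
d = (-13, 23);  v_rel = (6, -12),  |v_rel|² = 180
v_rel×d = (6)·(23) − (-12)·(-13) = -18
since m = R²·180 − (-18)²:  R² = (324 + 11196) / 180 = 64
R = √64 = 8  ⇒  r_B = 8 − 5 = 3

rB=3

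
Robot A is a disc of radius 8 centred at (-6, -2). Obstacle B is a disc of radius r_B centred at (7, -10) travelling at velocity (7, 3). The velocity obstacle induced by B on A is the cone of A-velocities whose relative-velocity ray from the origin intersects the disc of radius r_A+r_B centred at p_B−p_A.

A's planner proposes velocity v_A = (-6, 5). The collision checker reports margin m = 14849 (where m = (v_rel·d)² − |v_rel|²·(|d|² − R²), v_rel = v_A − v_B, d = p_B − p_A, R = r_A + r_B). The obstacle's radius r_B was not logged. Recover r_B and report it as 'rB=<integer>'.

m = 14849
d = (13, -8);  v_rel = (-13, 2),  |v_rel|² = 173
v_rel×d = (-13)·(-8) − (2)·(13) = 78
since m = R²·173 − 78²:  R² = (6084 + 14849) / 173 = 121
R = √121 = 11  ⇒  r_B = 11 − 8 = 3

rB=3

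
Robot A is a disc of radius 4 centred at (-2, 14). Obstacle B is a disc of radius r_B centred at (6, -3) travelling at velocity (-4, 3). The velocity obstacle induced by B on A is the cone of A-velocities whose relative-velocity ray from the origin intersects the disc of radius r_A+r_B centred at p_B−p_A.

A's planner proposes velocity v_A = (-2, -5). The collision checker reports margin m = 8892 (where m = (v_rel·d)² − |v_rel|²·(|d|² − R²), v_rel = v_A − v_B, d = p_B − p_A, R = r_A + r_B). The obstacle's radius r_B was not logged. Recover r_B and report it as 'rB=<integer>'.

m = 8892
d = (8, -17);  v_rel = (2, -8),  |v_rel|² = 68
v_rel×d = (2)·(-17) − (-8)·(8) = 30
since m = R²·68 − 30²:  R² = (900 + 8892) / 68 = 144
R = √144 = 12  ⇒  r_B = 12 − 4 = 8

rB=8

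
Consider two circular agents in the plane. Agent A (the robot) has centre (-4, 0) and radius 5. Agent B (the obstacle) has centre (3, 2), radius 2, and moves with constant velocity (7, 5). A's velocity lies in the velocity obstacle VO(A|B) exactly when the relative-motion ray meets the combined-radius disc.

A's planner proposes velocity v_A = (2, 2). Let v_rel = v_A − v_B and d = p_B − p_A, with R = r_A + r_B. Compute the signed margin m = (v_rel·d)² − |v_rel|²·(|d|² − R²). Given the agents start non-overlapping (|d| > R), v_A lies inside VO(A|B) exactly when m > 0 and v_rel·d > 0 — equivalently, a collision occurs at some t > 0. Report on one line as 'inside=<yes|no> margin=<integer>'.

d = (7, 2),  |d|² = 53;  R = 5+2 = 7,  c = 53−7² = 4
v_rel = (-5, -3),  |v_rel|² = 34;  v_rel·d = (-5)·(7) + (-3)·(2) = -41
34·t² + 82·t + 4 = 0  ⇒  m = (-41)² − 34·4 = 1545
m = 1545 > 0,  v_rel·d = -41 < 0  ⇒  outside

inside=no margin=1545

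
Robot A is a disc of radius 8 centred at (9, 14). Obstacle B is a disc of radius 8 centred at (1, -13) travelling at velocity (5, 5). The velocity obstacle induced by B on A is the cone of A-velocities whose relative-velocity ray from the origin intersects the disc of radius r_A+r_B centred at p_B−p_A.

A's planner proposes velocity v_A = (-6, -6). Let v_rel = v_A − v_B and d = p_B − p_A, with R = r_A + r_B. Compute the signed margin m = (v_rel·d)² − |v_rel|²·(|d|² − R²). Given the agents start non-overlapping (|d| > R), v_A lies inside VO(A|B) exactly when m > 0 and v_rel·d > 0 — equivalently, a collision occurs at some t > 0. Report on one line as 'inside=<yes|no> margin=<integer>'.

d = (-8, -27),  |d|² = 793;  R = 8+8 = 16,  c = 793−16² = 537
v_rel = (-11, -11),  |v_rel|² = 242;  v_rel·d = (-11)·(-8) + (-11)·(-27) = 385
242·t² − 770·t + 537 = 0  ⇒  m = 385² − 242·537 = 18271
m = 18271 > 0,  v_rel·d = 385 > 0  ⇒  inside

inside=yes margin=18271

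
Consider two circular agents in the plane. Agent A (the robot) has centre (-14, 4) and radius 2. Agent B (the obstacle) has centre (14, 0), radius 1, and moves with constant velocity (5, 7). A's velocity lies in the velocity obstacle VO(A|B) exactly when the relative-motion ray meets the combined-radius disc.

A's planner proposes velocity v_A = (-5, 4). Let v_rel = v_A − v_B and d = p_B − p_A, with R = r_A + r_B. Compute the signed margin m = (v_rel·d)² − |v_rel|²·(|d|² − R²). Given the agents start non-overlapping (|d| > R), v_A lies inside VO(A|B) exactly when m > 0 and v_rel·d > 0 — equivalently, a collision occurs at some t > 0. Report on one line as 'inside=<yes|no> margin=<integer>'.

d = (28, -4),  |d|² = 800;  R = 2+1 = 3,  c = 800−3² = 791
v_rel = (-10, -3),  |v_rel|² = 109;  v_rel·d = (-10)·(28) + (-3)·(-4) = -268
109·t² + 536·t + 791 = 0  ⇒  m = (-268)² − 109·791 = -14395
m = -14395 < 0,  v_rel·d = -268 < 0  ⇒  outside

inside=no margin=-14395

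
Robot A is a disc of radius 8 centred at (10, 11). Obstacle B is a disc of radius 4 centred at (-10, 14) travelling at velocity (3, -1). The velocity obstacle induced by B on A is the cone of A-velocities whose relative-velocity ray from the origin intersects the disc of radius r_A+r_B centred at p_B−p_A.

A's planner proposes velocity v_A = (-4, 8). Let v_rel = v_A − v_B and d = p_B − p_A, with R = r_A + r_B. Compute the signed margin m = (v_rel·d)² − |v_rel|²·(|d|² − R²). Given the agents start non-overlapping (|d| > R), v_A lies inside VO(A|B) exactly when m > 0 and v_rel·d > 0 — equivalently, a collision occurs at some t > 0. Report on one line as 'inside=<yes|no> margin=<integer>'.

d = (-20, 3),  |d|² = 409;  R = 8+4 = 12,  c = 409−12² = 265
v_rel = (-7, 9),  |v_rel|² = 130;  v_rel·d = (-7)·(-20) + (9)·(3) = 167
130·t² − 334·t + 265 = 0  ⇒  m = 167² − 130·265 = -6561
m = -6561 < 0,  v_rel·d = 167 > 0  ⇒  outside

inside=no margin=-6561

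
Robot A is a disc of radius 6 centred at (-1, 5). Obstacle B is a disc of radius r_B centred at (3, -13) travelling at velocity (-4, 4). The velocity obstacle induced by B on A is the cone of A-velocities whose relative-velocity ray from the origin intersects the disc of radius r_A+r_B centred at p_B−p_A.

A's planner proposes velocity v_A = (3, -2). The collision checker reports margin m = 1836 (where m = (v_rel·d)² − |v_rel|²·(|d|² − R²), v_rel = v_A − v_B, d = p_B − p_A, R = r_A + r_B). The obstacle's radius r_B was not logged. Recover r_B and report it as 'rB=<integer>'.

m = 1836
d = (4, -18);  v_rel = (7, -6),  |v_rel|² = 85
v_rel×d = (7)·(-18) − (-6)·(4) = -102
since m = R²·85 − (-102)²:  R² = (10404 + 1836) / 85 = 144
R = √144 = 12  ⇒  r_B = 12 − 6 = 6

rB=6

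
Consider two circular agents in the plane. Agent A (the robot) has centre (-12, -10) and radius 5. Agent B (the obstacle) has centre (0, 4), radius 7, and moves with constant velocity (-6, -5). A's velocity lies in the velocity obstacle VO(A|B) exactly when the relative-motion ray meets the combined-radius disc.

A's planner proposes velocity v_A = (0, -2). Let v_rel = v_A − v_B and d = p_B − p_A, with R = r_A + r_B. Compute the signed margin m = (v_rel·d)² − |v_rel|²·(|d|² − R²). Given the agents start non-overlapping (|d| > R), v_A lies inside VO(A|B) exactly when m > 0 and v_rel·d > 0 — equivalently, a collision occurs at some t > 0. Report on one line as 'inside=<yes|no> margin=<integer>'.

d = (12, 14),  |d|² = 340;  R = 5+7 = 12,  c = 340−12² = 196
v_rel = (6, 3),  |v_rel|² = 45;  v_rel·d = (6)·(12) + (3)·(14) = 114
45·t² − 228·t + 196 = 0  ⇒  m = 114² − 45·196 = 4176
m = 4176 > 0,  v_rel·d = 114 > 0  ⇒  inside

inside=yes margin=4176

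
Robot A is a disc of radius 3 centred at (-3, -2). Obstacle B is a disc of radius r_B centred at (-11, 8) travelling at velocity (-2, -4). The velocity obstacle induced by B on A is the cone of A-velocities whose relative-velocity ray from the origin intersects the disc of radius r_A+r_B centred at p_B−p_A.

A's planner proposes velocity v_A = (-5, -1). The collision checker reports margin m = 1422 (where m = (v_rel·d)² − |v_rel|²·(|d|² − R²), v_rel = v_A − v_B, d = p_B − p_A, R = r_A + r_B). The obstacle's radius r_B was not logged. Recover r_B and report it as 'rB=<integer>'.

m = 1422
d = (-8, 10);  v_rel = (-3, 3),  |v_rel|² = 18
v_rel×d = (-3)·(10) − (3)·(-8) = -6
since m = R²·18 − (-6)²:  R² = (36 + 1422) / 18 = 81
R = √81 = 9  ⇒  r_B = 9 − 3 = 6

rB=6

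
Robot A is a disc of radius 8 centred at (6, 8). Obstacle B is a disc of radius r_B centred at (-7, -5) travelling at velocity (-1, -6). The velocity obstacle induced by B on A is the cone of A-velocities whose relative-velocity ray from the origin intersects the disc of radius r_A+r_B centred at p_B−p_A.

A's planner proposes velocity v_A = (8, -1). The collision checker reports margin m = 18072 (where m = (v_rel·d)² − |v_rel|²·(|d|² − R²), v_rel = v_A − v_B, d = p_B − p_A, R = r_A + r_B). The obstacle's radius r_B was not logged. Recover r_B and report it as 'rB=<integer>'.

m = 18072
d = (-13, -13);  v_rel = (9, 5),  |v_rel|² = 106
v_rel×d = (9)·(-13) − (5)·(-13) = -52
since m = R²·106 − (-52)²:  R² = (2704 + 18072) / 106 = 196
R = √196 = 14  ⇒  r_B = 14 − 8 = 6

rB=6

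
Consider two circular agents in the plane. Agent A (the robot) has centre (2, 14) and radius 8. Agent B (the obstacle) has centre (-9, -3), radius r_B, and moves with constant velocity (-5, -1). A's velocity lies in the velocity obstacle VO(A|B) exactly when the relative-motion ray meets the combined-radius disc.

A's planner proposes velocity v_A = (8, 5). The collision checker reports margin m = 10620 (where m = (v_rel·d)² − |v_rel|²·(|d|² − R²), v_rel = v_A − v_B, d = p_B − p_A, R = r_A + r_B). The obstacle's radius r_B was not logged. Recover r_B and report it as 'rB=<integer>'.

m = 10620
d = (-11, -17);  v_rel = (13, 6),  |v_rel|² = 205
v_rel×d = (13)·(-17) − (6)·(-11) = -155
since m = R²·205 − (-155)²:  R² = (24025 + 10620) / 205 = 169
R = √169 = 13  ⇒  r_B = 13 − 8 = 5

rB=5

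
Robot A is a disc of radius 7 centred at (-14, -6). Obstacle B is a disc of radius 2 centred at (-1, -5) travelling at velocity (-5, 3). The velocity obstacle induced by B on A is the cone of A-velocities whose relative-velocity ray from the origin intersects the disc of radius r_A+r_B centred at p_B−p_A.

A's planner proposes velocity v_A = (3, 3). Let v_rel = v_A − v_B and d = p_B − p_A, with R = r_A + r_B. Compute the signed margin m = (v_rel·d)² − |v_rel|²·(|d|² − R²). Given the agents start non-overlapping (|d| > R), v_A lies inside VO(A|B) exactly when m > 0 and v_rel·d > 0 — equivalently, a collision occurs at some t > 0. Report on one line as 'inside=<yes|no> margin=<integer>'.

d = (13, 1),  |d|² = 170;  R = 7+2 = 9,  c = 170−9² = 89
v_rel = (8, 0),  |v_rel|² = 64;  v_rel·d = (8)·(13) + (0)·(1) = 104
64·t² − 208·t + 89 = 0  ⇒  m = 104² − 64·89 = 5120
m = 5120 > 0,  v_rel·d = 104 > 0  ⇒  inside

inside=yes margin=5120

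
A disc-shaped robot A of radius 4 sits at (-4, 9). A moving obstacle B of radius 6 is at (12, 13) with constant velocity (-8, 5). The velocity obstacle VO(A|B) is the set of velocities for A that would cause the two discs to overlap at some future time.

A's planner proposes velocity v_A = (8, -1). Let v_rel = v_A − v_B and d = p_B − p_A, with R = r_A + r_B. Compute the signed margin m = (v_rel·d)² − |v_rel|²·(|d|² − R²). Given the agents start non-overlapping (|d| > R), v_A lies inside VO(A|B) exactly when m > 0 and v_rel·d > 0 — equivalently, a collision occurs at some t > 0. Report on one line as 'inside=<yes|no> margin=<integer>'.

d = (16, 4),  |d|² = 272;  R = 4+6 = 10,  c = 272−10² = 172
v_rel = (16, -6),  |v_rel|² = 292;  v_rel·d = (16)·(16) + (-6)·(4) = 232
292·t² − 464·t + 172 = 0  ⇒  m = 232² − 292·172 = 3600
m = 3600 > 0,  v_rel·d = 232 > 0  ⇒  inside

inside=yes margin=3600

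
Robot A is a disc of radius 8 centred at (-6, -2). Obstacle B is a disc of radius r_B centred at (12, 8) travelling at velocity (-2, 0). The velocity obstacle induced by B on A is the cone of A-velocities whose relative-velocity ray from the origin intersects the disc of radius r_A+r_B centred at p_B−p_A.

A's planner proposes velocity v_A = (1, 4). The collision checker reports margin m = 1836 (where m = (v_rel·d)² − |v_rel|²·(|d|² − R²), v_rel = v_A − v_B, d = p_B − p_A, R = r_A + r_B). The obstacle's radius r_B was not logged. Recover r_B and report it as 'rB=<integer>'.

m = 1836
d = (18, 10);  v_rel = (3, 4),  |v_rel|² = 25
v_rel×d = (3)·(10) − (4)·(18) = -42
since m = R²·25 − (-42)²:  R² = (1764 + 1836) / 25 = 144
R = √144 = 12  ⇒  r_B = 12 − 8 = 4

rB=4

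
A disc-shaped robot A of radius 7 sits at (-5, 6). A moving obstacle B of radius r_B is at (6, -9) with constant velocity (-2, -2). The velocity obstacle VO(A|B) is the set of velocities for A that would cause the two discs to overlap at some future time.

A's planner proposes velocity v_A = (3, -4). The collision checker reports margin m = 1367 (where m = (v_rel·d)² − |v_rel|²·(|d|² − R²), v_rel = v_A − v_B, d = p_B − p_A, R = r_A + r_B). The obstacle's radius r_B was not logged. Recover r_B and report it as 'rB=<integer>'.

m = 1367
d = (11, -15);  v_rel = (5, -2),  |v_rel|² = 29
v_rel×d = (5)·(-15) − (-2)·(11) = -53
since m = R²·29 − (-53)²:  R² = (2809 + 1367) / 29 = 144
R = √144 = 12  ⇒  r_B = 12 − 7 = 5

rB=5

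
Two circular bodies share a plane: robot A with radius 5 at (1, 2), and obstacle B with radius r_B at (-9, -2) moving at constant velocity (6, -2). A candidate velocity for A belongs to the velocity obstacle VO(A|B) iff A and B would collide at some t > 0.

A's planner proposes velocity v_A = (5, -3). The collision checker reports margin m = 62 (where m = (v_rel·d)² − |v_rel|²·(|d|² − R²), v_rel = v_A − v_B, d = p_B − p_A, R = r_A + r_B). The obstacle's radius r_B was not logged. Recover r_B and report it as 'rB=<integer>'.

m = 62
d = (-10, -4);  v_rel = (-1, -1),  |v_rel|² = 2
v_rel×d = (-1)·(-4) − (-1)·(-10) = -6
since m = R²·2 − (-6)²:  R² = (36 + 62) / 2 = 49
R = √49 = 7  ⇒  r_B = 7 − 5 = 2

rB=2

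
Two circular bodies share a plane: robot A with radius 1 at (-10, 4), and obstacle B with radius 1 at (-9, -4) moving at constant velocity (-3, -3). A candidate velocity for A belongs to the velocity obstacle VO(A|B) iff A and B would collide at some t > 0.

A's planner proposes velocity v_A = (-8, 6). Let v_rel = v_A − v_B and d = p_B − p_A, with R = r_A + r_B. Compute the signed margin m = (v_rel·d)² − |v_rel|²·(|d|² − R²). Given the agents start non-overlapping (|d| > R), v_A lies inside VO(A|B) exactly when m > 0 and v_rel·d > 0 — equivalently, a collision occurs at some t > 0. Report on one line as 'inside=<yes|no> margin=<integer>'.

d = (1, -8),  |d|² = 65;  R = 1+1 = 2,  c = 65−2² = 61
v_rel = (-5, 9),  |v_rel|² = 106;  v_rel·d = (-5)·(1) + (9)·(-8) = -77
106·t² + 154·t + 61 = 0  ⇒  m = (-77)² − 106·61 = -537
m = -537 < 0,  v_rel·d = -77 < 0  ⇒  outside

inside=no margin=-537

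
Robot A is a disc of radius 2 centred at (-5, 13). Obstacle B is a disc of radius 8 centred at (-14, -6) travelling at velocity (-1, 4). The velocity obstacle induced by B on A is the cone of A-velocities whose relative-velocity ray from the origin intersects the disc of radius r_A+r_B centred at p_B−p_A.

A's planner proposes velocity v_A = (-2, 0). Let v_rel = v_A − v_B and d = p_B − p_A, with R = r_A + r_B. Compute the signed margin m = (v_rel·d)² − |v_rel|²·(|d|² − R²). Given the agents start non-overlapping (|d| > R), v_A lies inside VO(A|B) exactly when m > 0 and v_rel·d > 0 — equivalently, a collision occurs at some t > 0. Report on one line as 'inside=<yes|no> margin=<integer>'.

d = (-9, -19),  |d|² = 442;  R = 2+8 = 10,  c = 442−10² = 342
v_rel = (-1, -4),  |v_rel|² = 17;  v_rel·d = (-1)·(-9) + (-4)·(-19) = 85
17·t² − 170·t + 342 = 0  ⇒  m = 85² − 17·342 = 1411
m = 1411 > 0,  v_rel·d = 85 > 0  ⇒  inside

inside=yes margin=1411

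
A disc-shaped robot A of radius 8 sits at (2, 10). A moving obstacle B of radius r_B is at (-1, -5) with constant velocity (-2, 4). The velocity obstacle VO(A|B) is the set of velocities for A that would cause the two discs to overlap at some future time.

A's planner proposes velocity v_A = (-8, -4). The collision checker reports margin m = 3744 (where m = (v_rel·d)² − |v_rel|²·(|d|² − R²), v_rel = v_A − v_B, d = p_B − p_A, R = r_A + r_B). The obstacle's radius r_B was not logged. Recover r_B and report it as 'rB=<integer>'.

m = 3744
d = (-3, -15);  v_rel = (-6, -8),  |v_rel|² = 100
v_rel×d = (-6)·(-15) − (-8)·(-3) = 66
since m = R²·100 − 66²:  R² = (4356 + 3744) / 100 = 81
R = √81 = 9  ⇒  r_B = 9 − 8 = 1

rB=1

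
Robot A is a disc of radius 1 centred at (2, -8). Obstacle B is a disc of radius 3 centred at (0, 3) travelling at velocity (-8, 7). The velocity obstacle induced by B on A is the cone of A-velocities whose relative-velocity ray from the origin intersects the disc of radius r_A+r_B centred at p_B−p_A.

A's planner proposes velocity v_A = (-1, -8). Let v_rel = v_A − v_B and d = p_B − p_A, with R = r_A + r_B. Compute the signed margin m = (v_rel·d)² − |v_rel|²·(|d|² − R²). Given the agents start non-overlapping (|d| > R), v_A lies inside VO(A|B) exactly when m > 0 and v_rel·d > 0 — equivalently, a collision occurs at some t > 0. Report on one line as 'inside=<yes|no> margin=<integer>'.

d = (-2, 11),  |d|² = 125;  R = 1+3 = 4,  c = 125−4² = 109
v_rel = (7, -15),  |v_rel|² = 274;  v_rel·d = (7)·(-2) + (-15)·(11) = -179
274·t² + 358·t + 109 = 0  ⇒  m = (-179)² − 274·109 = 2175
m = 2175 > 0,  v_rel·d = -179 < 0  ⇒  outside

inside=no margin=2175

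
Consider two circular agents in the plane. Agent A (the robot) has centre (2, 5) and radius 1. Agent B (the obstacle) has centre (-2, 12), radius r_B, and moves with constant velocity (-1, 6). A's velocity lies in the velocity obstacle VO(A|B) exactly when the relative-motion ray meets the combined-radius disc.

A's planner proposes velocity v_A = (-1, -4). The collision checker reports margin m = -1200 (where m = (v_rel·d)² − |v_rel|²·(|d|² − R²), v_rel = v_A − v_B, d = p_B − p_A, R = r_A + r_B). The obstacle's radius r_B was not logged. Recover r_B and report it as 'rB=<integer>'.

m = -1200
d = (-4, 7);  v_rel = (0, -10),  |v_rel|² = 100
v_rel×d = (0)·(7) − (-10)·(-4) = -40
since m = R²·100 − (-40)²:  R² = (1600 + -1200) / 100 = 4
R = √4 = 2  ⇒  r_B = 2 − 1 = 1

rB=1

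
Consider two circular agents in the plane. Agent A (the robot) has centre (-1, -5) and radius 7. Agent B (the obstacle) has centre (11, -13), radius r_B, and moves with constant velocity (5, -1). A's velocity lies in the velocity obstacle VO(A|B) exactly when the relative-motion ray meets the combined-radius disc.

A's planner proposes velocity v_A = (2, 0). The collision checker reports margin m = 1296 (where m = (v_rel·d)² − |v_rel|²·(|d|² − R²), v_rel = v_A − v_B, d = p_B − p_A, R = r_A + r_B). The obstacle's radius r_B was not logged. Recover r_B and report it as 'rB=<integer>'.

m = 1296
d = (12, -8);  v_rel = (-3, 1),  |v_rel|² = 10
v_rel×d = (-3)·(-8) − (1)·(12) = 12
since m = R²·10 − 12²:  R² = (144 + 1296) / 10 = 144
R = √144 = 12  ⇒  r_B = 12 − 7 = 5

rB=5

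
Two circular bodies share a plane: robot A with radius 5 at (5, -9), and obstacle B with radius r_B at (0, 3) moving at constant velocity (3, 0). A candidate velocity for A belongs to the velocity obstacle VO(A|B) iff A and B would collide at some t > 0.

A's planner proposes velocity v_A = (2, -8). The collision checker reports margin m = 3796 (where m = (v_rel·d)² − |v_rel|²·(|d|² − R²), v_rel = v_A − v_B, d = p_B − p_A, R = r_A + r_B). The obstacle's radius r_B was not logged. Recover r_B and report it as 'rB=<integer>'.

m = 3796
d = (-5, 12);  v_rel = (-1, -8),  |v_rel|² = 65
v_rel×d = (-1)·(12) − (-8)·(-5) = -52
since m = R²·65 − (-52)²:  R² = (2704 + 3796) / 65 = 100
R = √100 = 10  ⇒  r_B = 10 − 5 = 5

rB=5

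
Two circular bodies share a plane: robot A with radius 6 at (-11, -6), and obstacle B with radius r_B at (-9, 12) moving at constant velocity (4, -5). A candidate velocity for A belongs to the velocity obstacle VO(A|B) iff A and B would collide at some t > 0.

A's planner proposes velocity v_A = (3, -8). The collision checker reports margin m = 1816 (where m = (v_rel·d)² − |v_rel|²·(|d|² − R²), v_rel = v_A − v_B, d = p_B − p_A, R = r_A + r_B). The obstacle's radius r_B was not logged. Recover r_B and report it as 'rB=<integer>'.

m = 1816
d = (2, 18);  v_rel = (-1, -3),  |v_rel|² = 10
v_rel×d = (-1)·(18) − (-3)·(2) = -12
since m = R²·10 − (-12)²:  R² = (144 + 1816) / 10 = 196
R = √196 = 14  ⇒  r_B = 14 − 6 = 8

rB=8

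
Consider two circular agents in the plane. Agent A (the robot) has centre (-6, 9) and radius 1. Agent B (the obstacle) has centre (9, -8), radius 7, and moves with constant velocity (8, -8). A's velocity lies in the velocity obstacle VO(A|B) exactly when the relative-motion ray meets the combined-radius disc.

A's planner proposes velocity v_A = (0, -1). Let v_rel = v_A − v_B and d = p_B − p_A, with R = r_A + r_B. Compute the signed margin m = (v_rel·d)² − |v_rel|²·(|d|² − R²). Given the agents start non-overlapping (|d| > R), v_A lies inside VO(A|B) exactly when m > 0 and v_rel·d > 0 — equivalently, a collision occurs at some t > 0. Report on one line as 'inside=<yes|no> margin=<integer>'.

d = (15, -17),  |d|² = 514;  R = 1+7 = 8,  c = 514−8² = 450
v_rel = (-8, 7),  |v_rel|² = 113;  v_rel·d = (-8)·(15) + (7)·(-17) = -239
113·t² + 478·t + 450 = 0  ⇒  m = (-239)² − 113·450 = 6271
m = 6271 > 0,  v_rel·d = -239 < 0  ⇒  outside

inside=no margin=6271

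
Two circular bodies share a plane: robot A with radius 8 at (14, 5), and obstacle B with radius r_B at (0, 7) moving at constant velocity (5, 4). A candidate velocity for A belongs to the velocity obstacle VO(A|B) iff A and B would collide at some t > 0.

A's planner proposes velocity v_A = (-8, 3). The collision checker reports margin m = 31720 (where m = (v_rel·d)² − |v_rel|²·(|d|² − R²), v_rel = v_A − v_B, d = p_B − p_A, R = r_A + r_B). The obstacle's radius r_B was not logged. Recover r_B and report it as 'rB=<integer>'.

m = 31720
d = (-14, 2);  v_rel = (-13, -1),  |v_rel|² = 170
v_rel×d = (-13)·(2) − (-1)·(-14) = -40
since m = R²·170 − (-40)²:  R² = (1600 + 31720) / 170 = 196
R = √196 = 14  ⇒  r_B = 14 − 8 = 6

rB=6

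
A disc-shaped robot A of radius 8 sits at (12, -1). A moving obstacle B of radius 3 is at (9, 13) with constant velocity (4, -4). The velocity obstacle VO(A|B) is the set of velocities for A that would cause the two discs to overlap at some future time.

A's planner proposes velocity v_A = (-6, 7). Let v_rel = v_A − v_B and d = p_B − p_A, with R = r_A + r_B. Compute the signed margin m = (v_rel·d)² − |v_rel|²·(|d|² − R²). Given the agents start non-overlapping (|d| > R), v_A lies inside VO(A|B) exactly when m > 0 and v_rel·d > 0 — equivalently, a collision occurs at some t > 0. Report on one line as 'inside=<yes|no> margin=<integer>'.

d = (-3, 14),  |d|² = 205;  R = 8+3 = 11,  c = 205−11² = 84
v_rel = (-10, 11),  |v_rel|² = 221;  v_rel·d = (-10)·(-3) + (11)·(14) = 184
221·t² − 368·t + 84 = 0  ⇒  m = 184² − 221·84 = 15292
m = 15292 > 0,  v_rel·d = 184 > 0  ⇒  inside

inside=yes margin=15292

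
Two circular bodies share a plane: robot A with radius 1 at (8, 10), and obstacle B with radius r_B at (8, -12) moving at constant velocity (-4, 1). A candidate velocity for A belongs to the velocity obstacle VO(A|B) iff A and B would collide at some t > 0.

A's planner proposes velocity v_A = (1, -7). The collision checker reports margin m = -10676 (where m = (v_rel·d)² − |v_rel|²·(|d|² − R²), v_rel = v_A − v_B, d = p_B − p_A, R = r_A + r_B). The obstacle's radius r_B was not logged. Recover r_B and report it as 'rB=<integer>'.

m = -10676
d = (0, -22);  v_rel = (5, -8),  |v_rel|² = 89
v_rel×d = (5)·(-22) − (-8)·(0) = -110
since m = R²·89 − (-110)²:  R² = (12100 + -10676) / 89 = 16
R = √16 = 4  ⇒  r_B = 4 − 1 = 3

rB=3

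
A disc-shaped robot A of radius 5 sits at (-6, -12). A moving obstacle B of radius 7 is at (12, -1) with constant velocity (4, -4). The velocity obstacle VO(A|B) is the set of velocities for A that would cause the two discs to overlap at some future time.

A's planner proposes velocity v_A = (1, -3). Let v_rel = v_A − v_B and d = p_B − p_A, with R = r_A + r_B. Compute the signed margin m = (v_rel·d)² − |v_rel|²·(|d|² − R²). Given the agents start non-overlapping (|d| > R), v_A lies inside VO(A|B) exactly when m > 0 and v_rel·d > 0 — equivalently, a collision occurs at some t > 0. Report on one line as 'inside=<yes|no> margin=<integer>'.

d = (18, 11),  |d|² = 445;  R = 5+7 = 12,  c = 445−12² = 301
v_rel = (-3, 1),  |v_rel|² = 10;  v_rel·d = (-3)·(18) + (1)·(11) = -43
10·t² + 86·t + 301 = 0  ⇒  m = (-43)² − 10·301 = -1161
m = -1161 < 0,  v_rel·d = -43 < 0  ⇒  outside

inside=no margin=-1161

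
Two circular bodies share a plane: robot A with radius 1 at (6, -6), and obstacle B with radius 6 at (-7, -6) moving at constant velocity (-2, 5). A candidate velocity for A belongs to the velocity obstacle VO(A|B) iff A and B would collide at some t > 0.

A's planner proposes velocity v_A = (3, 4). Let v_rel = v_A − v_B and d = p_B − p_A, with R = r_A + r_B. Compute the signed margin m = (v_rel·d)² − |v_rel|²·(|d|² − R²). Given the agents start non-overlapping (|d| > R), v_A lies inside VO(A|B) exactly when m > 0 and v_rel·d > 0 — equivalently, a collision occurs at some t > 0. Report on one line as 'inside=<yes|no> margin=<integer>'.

d = (-13, 0),  |d|² = 169;  R = 1+6 = 7,  c = 169−7² = 120
v_rel = (5, -1),  |v_rel|² = 26;  v_rel·d = (5)·(-13) + (-1)·(0) = -65
26·t² + 130·t + 120 = 0  ⇒  m = (-65)² − 26·120 = 1105
m = 1105 > 0,  v_rel·d = -65 < 0  ⇒  outside

inside=no margin=1105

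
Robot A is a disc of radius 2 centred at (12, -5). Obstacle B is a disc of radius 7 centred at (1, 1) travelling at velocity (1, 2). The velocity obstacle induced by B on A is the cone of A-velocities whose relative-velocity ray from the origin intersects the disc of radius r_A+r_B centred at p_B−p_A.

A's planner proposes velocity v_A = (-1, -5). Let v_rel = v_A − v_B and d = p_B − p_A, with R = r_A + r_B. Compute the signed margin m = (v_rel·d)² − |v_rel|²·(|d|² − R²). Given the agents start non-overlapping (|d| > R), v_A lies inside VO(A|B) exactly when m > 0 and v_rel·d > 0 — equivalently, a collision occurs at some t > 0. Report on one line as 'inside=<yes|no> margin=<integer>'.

d = (-11, 6),  |d|² = 157;  R = 2+7 = 9,  c = 157−9² = 76
v_rel = (-2, -7),  |v_rel|² = 53;  v_rel·d = (-2)·(-11) + (-7)·(6) = -20
53·t² + 40·t + 76 = 0  ⇒  m = (-20)² − 53·76 = -3628
m = -3628 < 0,  v_rel·d = -20 < 0  ⇒  outside

inside=no margin=-3628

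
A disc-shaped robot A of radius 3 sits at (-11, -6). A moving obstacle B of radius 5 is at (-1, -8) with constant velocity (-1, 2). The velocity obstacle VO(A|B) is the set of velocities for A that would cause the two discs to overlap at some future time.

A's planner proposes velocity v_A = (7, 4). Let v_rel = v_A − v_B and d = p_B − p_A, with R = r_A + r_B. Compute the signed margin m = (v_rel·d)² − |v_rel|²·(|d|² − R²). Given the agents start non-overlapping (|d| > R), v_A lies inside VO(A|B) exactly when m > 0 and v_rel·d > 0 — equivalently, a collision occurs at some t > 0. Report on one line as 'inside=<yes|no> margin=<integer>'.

d = (10, -2),  |d|² = 104;  R = 3+5 = 8,  c = 104−8² = 40
v_rel = (8, 2),  |v_rel|² = 68;  v_rel·d = (8)·(10) + (2)·(-2) = 76
68·t² − 152·t + 40 = 0  ⇒  m = 76² − 68·40 = 3056
m = 3056 > 0,  v_rel·d = 76 > 0  ⇒  inside

inside=yes margin=3056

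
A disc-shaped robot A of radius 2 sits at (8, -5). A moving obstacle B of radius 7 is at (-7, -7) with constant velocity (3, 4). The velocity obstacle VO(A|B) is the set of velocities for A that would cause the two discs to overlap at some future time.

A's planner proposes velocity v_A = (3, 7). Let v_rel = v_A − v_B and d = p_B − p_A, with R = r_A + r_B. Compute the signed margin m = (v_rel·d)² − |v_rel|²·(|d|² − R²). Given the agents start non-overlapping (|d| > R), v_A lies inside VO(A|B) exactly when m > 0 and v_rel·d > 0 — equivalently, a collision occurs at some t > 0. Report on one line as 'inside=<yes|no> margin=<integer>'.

d = (-15, -2),  |d|² = 229;  R = 2+7 = 9,  c = 229−9² = 148
v_rel = (0, 3),  |v_rel|² = 9;  v_rel·d = (0)·(-15) + (3)·(-2) = -6
9·t² + 12·t + 148 = 0  ⇒  m = (-6)² − 9·148 = -1296
m = -1296 < 0,  v_rel·d = -6 < 0  ⇒  outside

inside=no margin=-1296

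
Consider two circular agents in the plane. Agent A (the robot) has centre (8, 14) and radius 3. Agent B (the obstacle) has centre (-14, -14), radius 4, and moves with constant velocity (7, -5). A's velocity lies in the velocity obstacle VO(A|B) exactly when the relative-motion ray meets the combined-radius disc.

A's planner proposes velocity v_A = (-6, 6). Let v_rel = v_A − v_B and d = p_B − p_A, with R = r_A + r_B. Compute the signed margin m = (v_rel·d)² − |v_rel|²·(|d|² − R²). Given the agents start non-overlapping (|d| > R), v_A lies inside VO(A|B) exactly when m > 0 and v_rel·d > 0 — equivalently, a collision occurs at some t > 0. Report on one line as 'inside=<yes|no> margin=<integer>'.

d = (-22, -28),  |d|² = 1268;  R = 3+4 = 7,  c = 1268−7² = 1219
v_rel = (-13, 11),  |v_rel|² = 290;  v_rel·d = (-13)·(-22) + (11)·(-28) = -22
290·t² + 44·t + 1219 = 0  ⇒  m = (-22)² − 290·1219 = -353026
m = -353026 < 0,  v_rel·d = -22 < 0  ⇒  outside

inside=no margin=-353026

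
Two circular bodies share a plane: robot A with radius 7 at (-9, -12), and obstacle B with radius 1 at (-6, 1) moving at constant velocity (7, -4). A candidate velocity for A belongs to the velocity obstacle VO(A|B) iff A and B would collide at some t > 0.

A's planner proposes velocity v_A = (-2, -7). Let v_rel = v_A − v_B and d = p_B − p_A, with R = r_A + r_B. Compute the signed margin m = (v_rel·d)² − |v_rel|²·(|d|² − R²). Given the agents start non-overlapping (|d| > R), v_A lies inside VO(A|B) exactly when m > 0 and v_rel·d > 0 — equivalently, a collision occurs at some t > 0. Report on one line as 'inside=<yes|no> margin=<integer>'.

d = (3, 13),  |d|² = 178;  R = 7+1 = 8,  c = 178−8² = 114
v_rel = (-9, -3),  |v_rel|² = 90;  v_rel·d = (-9)·(3) + (-3)·(13) = -66
90·t² + 132·t + 114 = 0  ⇒  m = (-66)² − 90·114 = -5904
m = -5904 < 0,  v_rel·d = -66 < 0  ⇒  outside

inside=no margin=-5904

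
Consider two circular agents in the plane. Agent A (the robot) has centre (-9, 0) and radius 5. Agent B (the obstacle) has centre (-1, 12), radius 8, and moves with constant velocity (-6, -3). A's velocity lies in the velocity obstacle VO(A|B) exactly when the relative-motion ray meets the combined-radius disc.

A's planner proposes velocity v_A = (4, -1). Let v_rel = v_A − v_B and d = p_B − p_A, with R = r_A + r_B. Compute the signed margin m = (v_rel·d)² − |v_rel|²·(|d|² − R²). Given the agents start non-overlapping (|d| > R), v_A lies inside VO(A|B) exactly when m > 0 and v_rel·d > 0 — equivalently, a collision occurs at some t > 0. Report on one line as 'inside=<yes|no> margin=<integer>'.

d = (8, 12),  |d|² = 208;  R = 5+8 = 13,  c = 208−13² = 39
v_rel = (10, 2),  |v_rel|² = 104;  v_rel·d = (10)·(8) + (2)·(12) = 104
104·t² − 208·t + 39 = 0  ⇒  m = 104² − 104·39 = 6760
m = 6760 > 0,  v_rel·d = 104 > 0  ⇒  inside

inside=yes margin=6760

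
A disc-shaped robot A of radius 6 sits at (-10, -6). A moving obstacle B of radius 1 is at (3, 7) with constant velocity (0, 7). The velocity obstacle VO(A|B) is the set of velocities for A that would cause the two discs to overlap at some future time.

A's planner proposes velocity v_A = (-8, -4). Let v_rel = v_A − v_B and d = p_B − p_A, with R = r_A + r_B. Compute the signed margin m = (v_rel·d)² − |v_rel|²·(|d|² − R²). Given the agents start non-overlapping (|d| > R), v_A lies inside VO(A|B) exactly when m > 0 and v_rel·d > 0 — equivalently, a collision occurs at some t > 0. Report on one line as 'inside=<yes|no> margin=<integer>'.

d = (13, 13),  |d|² = 338;  R = 6+1 = 7,  c = 338−7² = 289
v_rel = (-8, -11),  |v_rel|² = 185;  v_rel·d = (-8)·(13) + (-11)·(13) = -247
185·t² + 494·t + 289 = 0  ⇒  m = (-247)² − 185·289 = 7544
m = 7544 > 0,  v_rel·d = -247 < 0  ⇒  outside

inside=no margin=7544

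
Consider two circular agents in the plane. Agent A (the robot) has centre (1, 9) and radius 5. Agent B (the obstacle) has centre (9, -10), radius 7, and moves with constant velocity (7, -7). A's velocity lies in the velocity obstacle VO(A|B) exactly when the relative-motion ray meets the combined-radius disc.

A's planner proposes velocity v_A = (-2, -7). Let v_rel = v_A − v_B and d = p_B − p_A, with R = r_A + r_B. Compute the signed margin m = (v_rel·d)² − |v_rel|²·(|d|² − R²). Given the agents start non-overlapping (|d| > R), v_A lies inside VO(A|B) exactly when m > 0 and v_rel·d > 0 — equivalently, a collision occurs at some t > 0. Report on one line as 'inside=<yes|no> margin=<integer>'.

d = (8, -19),  |d|² = 425;  R = 5+7 = 12,  c = 425−12² = 281
v_rel = (-9, 0),  |v_rel|² = 81;  v_rel·d = (-9)·(8) + (0)·(-19) = -72
81·t² + 144·t + 281 = 0  ⇒  m = (-72)² − 81·281 = -17577
m = -17577 < 0,  v_rel·d = -72 < 0  ⇒  outside

inside=no margin=-17577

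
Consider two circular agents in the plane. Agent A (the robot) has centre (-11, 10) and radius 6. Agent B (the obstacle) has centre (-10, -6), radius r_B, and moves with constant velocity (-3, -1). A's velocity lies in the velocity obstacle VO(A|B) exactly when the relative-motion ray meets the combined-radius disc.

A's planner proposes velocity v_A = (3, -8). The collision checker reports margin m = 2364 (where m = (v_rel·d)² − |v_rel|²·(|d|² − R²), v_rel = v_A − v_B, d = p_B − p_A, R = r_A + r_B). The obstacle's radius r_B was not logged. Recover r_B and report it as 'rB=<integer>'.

m = 2364
d = (1, -16);  v_rel = (6, -7),  |v_rel|² = 85
v_rel×d = (6)·(-16) − (-7)·(1) = -89
since m = R²·85 − (-89)²:  R² = (7921 + 2364) / 85 = 121
R = √121 = 11  ⇒  r_B = 11 − 6 = 5

rB=5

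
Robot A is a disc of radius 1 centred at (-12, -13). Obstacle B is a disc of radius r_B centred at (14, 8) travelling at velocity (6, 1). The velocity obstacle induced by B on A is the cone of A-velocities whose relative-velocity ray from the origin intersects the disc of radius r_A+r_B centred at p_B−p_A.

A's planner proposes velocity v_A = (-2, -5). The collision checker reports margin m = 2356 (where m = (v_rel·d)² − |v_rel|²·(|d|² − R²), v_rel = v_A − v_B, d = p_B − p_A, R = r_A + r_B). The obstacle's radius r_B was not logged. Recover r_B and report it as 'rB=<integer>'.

m = 2356
d = (26, 21);  v_rel = (-8, -6),  |v_rel|² = 100
v_rel×d = (-8)·(21) − (-6)·(26) = -12
since m = R²·100 − (-12)²:  R² = (144 + 2356) / 100 = 25
R = √25 = 5  ⇒  r_B = 5 − 1 = 4

rB=4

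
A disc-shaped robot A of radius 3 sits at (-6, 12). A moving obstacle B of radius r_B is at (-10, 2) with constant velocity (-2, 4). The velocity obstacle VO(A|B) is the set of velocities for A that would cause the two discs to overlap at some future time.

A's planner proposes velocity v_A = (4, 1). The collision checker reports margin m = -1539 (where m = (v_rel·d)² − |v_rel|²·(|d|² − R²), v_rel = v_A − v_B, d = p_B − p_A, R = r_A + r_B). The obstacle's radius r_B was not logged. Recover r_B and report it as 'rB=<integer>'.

m = -1539
d = (-4, -10);  v_rel = (6, -3),  |v_rel|² = 45
v_rel×d = (6)·(-10) − (-3)·(-4) = -72
since m = R²·45 − (-72)²:  R² = (5184 + -1539) / 45 = 81
R = √81 = 9  ⇒  r_B = 9 − 3 = 6

rB=6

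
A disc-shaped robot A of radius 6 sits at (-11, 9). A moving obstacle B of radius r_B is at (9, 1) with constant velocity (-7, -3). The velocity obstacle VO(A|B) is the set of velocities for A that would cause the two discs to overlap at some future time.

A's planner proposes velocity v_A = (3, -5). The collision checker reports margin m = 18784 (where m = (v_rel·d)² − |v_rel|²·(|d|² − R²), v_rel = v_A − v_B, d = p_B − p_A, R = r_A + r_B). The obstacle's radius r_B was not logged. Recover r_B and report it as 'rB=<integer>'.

m = 18784
d = (20, -8);  v_rel = (10, -2),  |v_rel|² = 104
v_rel×d = (10)·(-8) − (-2)·(20) = -40
since m = R²·104 − (-40)²:  R² = (1600 + 18784) / 104 = 196
R = √196 = 14  ⇒  r_B = 14 − 6 = 8

rB=8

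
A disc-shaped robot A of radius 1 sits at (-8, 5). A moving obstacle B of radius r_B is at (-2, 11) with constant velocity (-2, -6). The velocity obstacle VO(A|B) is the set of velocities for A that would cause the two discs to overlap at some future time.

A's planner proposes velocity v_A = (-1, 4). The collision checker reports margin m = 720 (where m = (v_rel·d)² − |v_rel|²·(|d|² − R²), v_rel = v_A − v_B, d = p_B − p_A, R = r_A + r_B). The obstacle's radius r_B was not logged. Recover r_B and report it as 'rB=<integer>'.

m = 720
d = (6, 6);  v_rel = (1, 10),  |v_rel|² = 101
v_rel×d = (1)·(6) − (10)·(6) = -54
since m = R²·101 − (-54)²:  R² = (2916 + 720) / 101 = 36
R = √36 = 6  ⇒  r_B = 6 − 1 = 5

rB=5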